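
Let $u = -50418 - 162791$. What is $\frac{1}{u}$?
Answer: $- \frac{1}{213209} \approx -4.6902 \cdot 10^{-6}$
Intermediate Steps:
$u = -213209$
$\frac{1}{u} = \frac{1}{-213209} = - \frac{1}{213209}$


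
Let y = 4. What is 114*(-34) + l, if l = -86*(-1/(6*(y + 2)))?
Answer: -69725/18 ≈ -3873.6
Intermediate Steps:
l = 43/18 (l = -86*(-1/(6*(4 + 2))) = -86/((-6*6)) = -86/(-36) = -86*(-1/36) = 43/18 ≈ 2.3889)
114*(-34) + l = 114*(-34) + 43/18 = -3876 + 43/18 = -69725/18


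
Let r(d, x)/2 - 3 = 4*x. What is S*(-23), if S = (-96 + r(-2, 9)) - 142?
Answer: 3680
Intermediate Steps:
r(d, x) = 6 + 8*x (r(d, x) = 6 + 2*(4*x) = 6 + 8*x)
S = -160 (S = (-96 + (6 + 8*9)) - 142 = (-96 + (6 + 72)) - 142 = (-96 + 78) - 142 = -18 - 142 = -160)
S*(-23) = -160*(-23) = 3680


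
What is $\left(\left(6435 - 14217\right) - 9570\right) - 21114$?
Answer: $-38466$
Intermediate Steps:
$\left(\left(6435 - 14217\right) - 9570\right) - 21114 = \left(-7782 - 9570\right) - 21114 = -17352 - 21114 = -38466$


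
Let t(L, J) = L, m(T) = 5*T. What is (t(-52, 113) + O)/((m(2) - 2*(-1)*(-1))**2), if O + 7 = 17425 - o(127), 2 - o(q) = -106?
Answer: 8629/32 ≈ 269.66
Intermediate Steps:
o(q) = 108 (o(q) = 2 - 1*(-106) = 2 + 106 = 108)
O = 17310 (O = -7 + (17425 - 1*108) = -7 + (17425 - 108) = -7 + 17317 = 17310)
(t(-52, 113) + O)/((m(2) - 2*(-1)*(-1))**2) = (-52 + 17310)/((5*2 - 2*(-1)*(-1))**2) = 17258/((10 + 2*(-1))**2) = 17258/((10 - 2)**2) = 17258/(8**2) = 17258/64 = 17258*(1/64) = 8629/32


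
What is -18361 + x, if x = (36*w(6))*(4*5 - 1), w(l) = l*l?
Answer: 6263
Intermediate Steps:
w(l) = l²
x = 24624 (x = (36*6²)*(4*5 - 1) = (36*36)*(20 - 1) = 1296*19 = 24624)
-18361 + x = -18361 + 24624 = 6263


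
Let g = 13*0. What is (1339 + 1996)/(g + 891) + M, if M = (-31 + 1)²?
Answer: 805235/891 ≈ 903.74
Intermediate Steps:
g = 0
M = 900 (M = (-30)² = 900)
(1339 + 1996)/(g + 891) + M = (1339 + 1996)/(0 + 891) + 900 = 3335/891 + 900 = 805235/891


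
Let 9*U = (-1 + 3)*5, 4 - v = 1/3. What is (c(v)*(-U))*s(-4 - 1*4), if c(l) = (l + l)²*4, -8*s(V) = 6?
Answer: 4840/27 ≈ 179.26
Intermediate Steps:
s(V) = -¾ (s(V) = -⅛*6 = -¾)
v = 11/3 (v = 4 - 1/3 = 4 - 1*⅓ = 4 - ⅓ = 11/3 ≈ 3.6667)
U = 10/9 (U = ((-1 + 3)*5)/9 = (2*5)/9 = (⅑)*10 = 10/9 ≈ 1.1111)
c(l) = 16*l² (c(l) = (2*l)²*4 = (4*l²)*4 = 16*l²)
(c(v)*(-U))*s(-4 - 1*4) = ((16*(11/3)²)*(-1*10/9))*(-¾) = ((16*(121/9))*(-10/9))*(-¾) = ((1936/9)*(-10/9))*(-¾) = -19360/81*(-¾) = 4840/27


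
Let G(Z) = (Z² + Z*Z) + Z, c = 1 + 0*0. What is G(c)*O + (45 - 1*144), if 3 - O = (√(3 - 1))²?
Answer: -96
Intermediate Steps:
c = 1 (c = 1 + 0 = 1)
G(Z) = Z + 2*Z² (G(Z) = (Z² + Z²) + Z = 2*Z² + Z = Z + 2*Z²)
O = 1 (O = 3 - (√(3 - 1))² = 3 - (√2)² = 3 - 1*2 = 3 - 2 = 1)
G(c)*O + (45 - 1*144) = (1*(1 + 2*1))*1 + (45 - 1*144) = (1*(1 + 2))*1 + (45 - 144) = (1*3)*1 - 99 = 3*1 - 99 = 3 - 99 = -96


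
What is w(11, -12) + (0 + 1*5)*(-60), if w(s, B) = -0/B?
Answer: -300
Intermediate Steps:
w(s, B) = 0 (w(s, B) = -2*0 = 0)
w(11, -12) + (0 + 1*5)*(-60) = 0 + (0 + 1*5)*(-60) = 0 + (0 + 5)*(-60) = 0 + 5*(-60) = 0 - 300 = -300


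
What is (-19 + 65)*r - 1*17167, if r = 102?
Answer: -12475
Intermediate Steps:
(-19 + 65)*r - 1*17167 = (-19 + 65)*102 - 1*17167 = 46*102 - 17167 = 4692 - 17167 = -12475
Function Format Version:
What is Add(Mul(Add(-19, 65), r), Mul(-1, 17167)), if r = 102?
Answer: -12475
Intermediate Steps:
Add(Mul(Add(-19, 65), r), Mul(-1, 17167)) = Add(Mul(Add(-19, 65), 102), Mul(-1, 17167)) = Add(Mul(46, 102), -17167) = Add(4692, -17167) = -12475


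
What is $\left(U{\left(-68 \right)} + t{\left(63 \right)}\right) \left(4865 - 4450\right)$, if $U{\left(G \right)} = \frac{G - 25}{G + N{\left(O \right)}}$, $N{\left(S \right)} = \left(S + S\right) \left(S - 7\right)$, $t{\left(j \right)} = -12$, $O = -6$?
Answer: $- \frac{476835}{88} \approx -5418.6$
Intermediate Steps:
$N{\left(S \right)} = 2 S \left(-7 + S\right)$
$U{\left(G \right)} = \frac{-25 + G}{156 + G}$ ($U{\left(G \right)} = \frac{G - 25}{G + 2 \left(-6\right) \left(-7 - 6\right)} = \frac{-25 + G}{G + 2 \left(-6\right) \left(-13\right)} = \frac{-25 + G}{G + 156} = \frac{-25 + G}{156 + G}$)
$\left(U{\left(-68 \right)} + t{\left(63 \right)}\right) \left(4865 - 4450\right) = \left(\frac{-25 - 68}{156 - 68} - 12\right) \left(4865 - 4450\right) = \left(\frac{1}{88} \left(-93\right) - 12\right) 415 = \left(- \frac{93}{88} - 12\right) 415 = \left(- \frac{1149}{88}\right) 415 = - \frac{476835}{88}$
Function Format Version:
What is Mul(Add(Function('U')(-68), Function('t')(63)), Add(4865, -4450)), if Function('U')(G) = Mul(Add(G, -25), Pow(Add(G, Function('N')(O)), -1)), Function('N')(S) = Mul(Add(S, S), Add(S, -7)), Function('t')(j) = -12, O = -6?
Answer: Rational(-476835, 88) ≈ -5418.6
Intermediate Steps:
Function('N')(S) = Mul(2, S, Add(-7, S)) (Function('N')(S) = Mul(Mul(2, S), Add(-7, S)) = Mul(2, S, Add(-7, S)))
Function('U')(G) = Mul(Pow(Add(156, G), -1), Add(-25, G)) (Function('U')(G) = Mul(Add(G, -25), Pow(Add(G, Mul(2, -6, Add(-7, -6))), -1)) = Mul(Add(-25, G), Pow(Add(G, Mul(2, -6, -13)), -1)) = Mul(Add(-25, G), Pow(Add(G, 156), -1)) = Mul(Add(-25, G), Pow(Add(156, G), -1)) = Mul(Pow(Add(156, G), -1), Add(-25, G)))
Mul(Add(Function('U')(-68), Function('t')(63)), Add(4865, -4450)) = Mul(Add(Mul(Pow(Add(156, -68), -1), Add(-25, -68)), -12), Add(4865, -4450)) = Mul(Add(Mul(Pow(88, -1), -93), -12), 415) = Mul(Add(Mul(Rational(1, 88), -93), -12), 415) = Mul(Add(Rational(-93, 88), -12), 415) = Mul(Rational(-1149, 88), 415) = Rational(-476835, 88)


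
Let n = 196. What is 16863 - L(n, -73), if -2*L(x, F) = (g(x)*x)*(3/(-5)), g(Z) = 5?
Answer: 16569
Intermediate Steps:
L(x, F) = 3*x/2 (L(x, F) = -5*x*3/(-5)/2 = -5*x*3*(-1/5)/2 = -5*x*(-3)/(2*5) = -(-3)*x/2 = 3*x/2)
16863 - L(n, -73) = 16863 - 3*196/2 = 16863 - 1*294 = 16863 - 294 = 16569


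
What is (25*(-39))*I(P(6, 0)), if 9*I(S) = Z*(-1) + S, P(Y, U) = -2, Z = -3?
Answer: -325/3 ≈ -108.33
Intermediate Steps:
I(S) = ⅓ + S/9 (I(S) = (-3*(-1) + S)/9 = (3 + S)/9 = ⅓ + S/9)
(25*(-39))*I(P(6, 0)) = (25*(-39))*(⅓ + (⅑)*(-2)) = -975*(⅓ - 2/9) = -975*⅑ = -325/3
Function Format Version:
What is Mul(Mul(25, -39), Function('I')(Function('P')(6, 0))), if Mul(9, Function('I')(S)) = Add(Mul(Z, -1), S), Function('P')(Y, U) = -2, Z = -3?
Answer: Rational(-325, 3) ≈ -108.33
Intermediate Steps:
Function('I')(S) = Add(Rational(1, 3), Mul(Rational(1, 9), S)) (Function('I')(S) = Mul(Rational(1, 9), Add(Mul(-3, -1), S)) = Mul(Rational(1, 9), Add(3, S)) = Add(Rational(1, 3), Mul(Rational(1, 9), S)))
Mul(Mul(25, -39), Function('I')(Function('P')(6, 0))) = Mul(Mul(25, -39), Add(Rational(1, 3), Mul(Rational(1, 9), -2))) = Mul(-975, Add(Rational(1, 3), Rational(-2, 9))) = Mul(-975, Rational(1, 9)) = Rational(-325, 3)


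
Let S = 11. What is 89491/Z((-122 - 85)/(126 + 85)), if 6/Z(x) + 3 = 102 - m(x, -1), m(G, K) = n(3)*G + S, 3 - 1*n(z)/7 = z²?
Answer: 441817067/633 ≈ 6.9797e+5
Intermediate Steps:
n(z) = 21 - 7*z²
m(G, K) = 11 - 42*G (m(G, K) = (21 - 7*3²)*G + 11 = (21 - 7*9)*G + 11 = (21 - 63)*G + 11 = -42*G + 11 = 11 - 42*G)
Z(x) = 6/(88 + 42*x) (Z(x) = 6/(-3 + (102 - (11 - 42*x))) = 6/(-3 + (102 + (-11 + 42*x))) = 6/(-3 + (91 + 42*x)) = 6/(88 + 42*x))
89491/Z((-122 - 85)/(126 + 85)) = 89491/((3/(44 + 21*((-122 - 85)/(126 + 85))))) = 89491/((3/(44 + 21*(-207/211)))) = 89491/((3/(44 - 4347/211))) = 89491/((3/(4937/211))) = 89491/((3*(211/4937))) = 89491/(633/4937) = 89491*(4937/633) = 441817067/633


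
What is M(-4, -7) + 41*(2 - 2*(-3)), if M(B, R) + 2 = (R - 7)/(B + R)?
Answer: 3600/11 ≈ 327.27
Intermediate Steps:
M(B, R) = -2 + (-7 + R)/(B + R) (M(B, R) = -2 + (R - 7)/(B + R) = -2 + (-7 + R)/(B + R))
M(-4, -7) + 41*(2 - 2*(-3)) = (-7 - 1*(-7) - 2*(-4))/(-4 - 7) + 41*(2 - 2*(-3)) = (-7 + 7 + 8)/(-11) + 41*(2 + 6) = -1/11*8 + 41*8 = -8/11 + 328 = 3600/11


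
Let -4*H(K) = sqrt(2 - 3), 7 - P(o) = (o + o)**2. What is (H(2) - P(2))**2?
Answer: (36 - I)**2/16 ≈ 80.938 - 4.5*I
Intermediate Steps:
P(o) = 7 - 4*o**2 (P(o) = 7 - (o + o)**2 = 7 - (2*o)**2 = 7 - 4*o**2)
H(K) = -I/4 (H(K) = -sqrt(2 - 3)/4 = -I/4)
(H(2) - P(2))**2 = (-I/4 - (7 - 4*2**2))**2 = (-I/4 - (7 - 4*4))**2 = (-I/4 - (7 - 16))**2 = (-I/4 - 1*(-9))**2 = (-I/4 + 9)**2 = (9 - I/4)**2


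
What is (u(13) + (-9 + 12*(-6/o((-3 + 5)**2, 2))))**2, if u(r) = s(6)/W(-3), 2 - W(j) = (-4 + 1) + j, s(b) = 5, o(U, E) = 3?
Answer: 67081/64 ≈ 1048.1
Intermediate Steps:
W(j) = 5 - j (W(j) = 2 - ((-4 + 1) + j) = 2 - (-3 + j) = 2 + (3 - j) = 5 - j)
u(r) = 5/8 (u(r) = 5/(5 - 1*(-3)) = 5/(5 + 3) = 5/8)
(u(13) + (-9 + 12*(-6/o((-3 + 5)**2, 2))))**2 = (5/8 + (-9 + 12*(-6/3)))**2 = (5/8 + (-9 + 12*(-6*1/3)))**2 = (5/8 + (-9 + 12*(-2)))**2 = (5/8 + (-9 - 24))**2 = (5/8 - 33)**2 = (-259/8)**2 = 67081/64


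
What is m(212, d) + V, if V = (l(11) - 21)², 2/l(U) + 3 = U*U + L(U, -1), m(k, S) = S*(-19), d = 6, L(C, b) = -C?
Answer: 3734839/11449 ≈ 326.22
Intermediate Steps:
m(k, S) = -19*S
l(U) = 2/(-3 + U² - U) (l(U) = 2/(-3 + (U*U - U)) = 2/(-3 + (U² - U)) = 2/(-3 + U² - U))
V = 5040025/11449 (V = (2/(-3 + 11² - 1*11) - 21)² = (2/(-3 + 121 - 11) - 21)² = (2/107 - 21)² = (-2245/107)² = 5040025/11449 ≈ 440.22)
m(212, d) + V = -19*6 + 5040025/11449 = -114 + 5040025/11449 = 3734839/11449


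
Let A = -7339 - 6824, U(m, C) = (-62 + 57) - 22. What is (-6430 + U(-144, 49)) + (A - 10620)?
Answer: -31240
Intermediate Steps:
U(m, C) = -27 (U(m, C) = -5 - 22 = -27)
A = -14163
(-6430 + U(-144, 49)) + (A - 10620) = (-6430 - 27) + (-14163 - 10620) = -6457 - 24783 = -31240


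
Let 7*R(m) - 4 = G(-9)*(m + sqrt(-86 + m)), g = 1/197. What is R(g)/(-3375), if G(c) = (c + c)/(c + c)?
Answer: -263/1551375 - I*sqrt(3337377)/4654125 ≈ -0.00016953 - 0.00039252*I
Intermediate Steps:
g = 1/197 ≈ 0.0050761
G(c) = 1 (G(c) = (2*c)/((2*c)) = (2*c)*(1/(2*c)) = 1)
R(m) = 4/7 + m/7 + sqrt(-86 + m)/7 (R(m) = 4/7 + (1*(m + sqrt(-86 + m)))/7 = 4/7 + (m + sqrt(-86 + m))/7 = 4/7 + (m/7 + sqrt(-86 + m)/7) = 4/7 + m/7 + sqrt(-86 + m)/7)
R(g)/(-3375) = (4/7 + (1/7)*(1/197) + sqrt(-86 + 1/197)/7)/(-3375) = (4/7 + 1/1379 + sqrt(-16941/197)/7)*(-1/3375) = (4/7 + 1/1379 + (I*sqrt(3337377)/197)/7)*(-1/3375) = (4/7 + 1/1379 + I*sqrt(3337377)/1379)*(-1/3375) = (789/1379 + I*sqrt(3337377)/1379)*(-1/3375) = -263/1551375 - I*sqrt(3337377)/4654125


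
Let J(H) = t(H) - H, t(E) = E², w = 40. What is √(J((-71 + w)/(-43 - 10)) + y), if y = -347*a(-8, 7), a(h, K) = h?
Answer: √7797102/53 ≈ 52.685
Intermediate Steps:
y = 2776 (y = -347*(-8) = 2776)
J(H) = H² - H
√(J((-71 + w)/(-43 - 10)) + y) = √(((-71 + 40)/(-43 - 10))*(-1 + (-71 + 40)/(-43 - 10)) + 2776) = √((-31/(-53))*(-1 - 31/(-53)) + 2776) = √((-31*(-1/53))*(-1 - 31*(-1/53)) + 2776) = √(31*(-1 + 31/53)/53 + 2776) = √((31/53)*(-22/53) + 2776) = √(-682/2809 + 2776) = √(7797102/2809) = √7797102/53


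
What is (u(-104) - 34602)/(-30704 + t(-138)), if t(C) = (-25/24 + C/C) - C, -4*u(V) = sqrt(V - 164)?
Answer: 830448/733585 + 12*I*sqrt(67)/733585 ≈ 1.132 + 0.0001339*I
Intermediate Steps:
u(V) = -sqrt(-164 + V)/4 (u(V) = -sqrt(V - 164)/4 = -sqrt(-164 + V)/4)
t(C) = -1/24 - C (t(C) = (-25*1/24 + 1) - C = (-25/24 + 1) - C = -1/24 - C)
(u(-104) - 34602)/(-30704 + t(-138)) = (-sqrt(-164 - 104)/4 - 34602)/(-30704 + (-1/24 - 1*(-138))) = (-I*sqrt(67)/2 - 34602)/(-30704 + (-1/24 + 138)) = (-I*sqrt(67)/2 - 34602)/(-30704 + 3311/24) = (-I*sqrt(67)/2 - 34602)/(-733585/24) = (-34602 - I*sqrt(67)/2)*(-24/733585) = 830448/733585 + 12*I*sqrt(67)/733585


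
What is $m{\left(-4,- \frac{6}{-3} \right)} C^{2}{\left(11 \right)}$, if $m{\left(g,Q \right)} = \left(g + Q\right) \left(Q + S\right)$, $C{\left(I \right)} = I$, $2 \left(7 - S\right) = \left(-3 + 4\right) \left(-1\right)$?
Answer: $-2299$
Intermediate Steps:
$S = \frac{15}{2}$ ($S = 7 - \frac{\left(-3 + 4\right) \left(-1\right)}{2} = 7 - \frac{1 \left(-1\right)}{2} = 7 - - \frac{1}{2} = 7 + \frac{1}{2} = \frac{15}{2} \approx 7.5$)
$m{\left(g,Q \right)} = \left(\frac{15}{2} + Q\right) \left(Q + g\right)$ ($m{\left(g,Q \right)} = \left(g + Q\right) \left(Q + \frac{15}{2}\right) = \left(Q + g\right) \left(\frac{15}{2} + Q\right) = \left(\frac{15}{2} + Q\right) \left(Q + g\right)$)
$m{\left(-4,- \frac{6}{-3} \right)} C^{2}{\left(11 \right)} = \left(\left(- \frac{6}{-3}\right)^{2} + \frac{15 \left(- \frac{6}{-3}\right)}{2} + \frac{15}{2} \left(-4\right) + - \frac{6}{-3} \left(-4\right)\right) 11^{2} = \left(\left(\left(-6\right) \left(- \frac{1}{3}\right)\right)^{2} + \frac{15 \left(\left(-6\right) \left(- \frac{1}{3}\right)\right)}{2} - 30 + \left(-6\right) \left(- \frac{1}{3}\right) \left(-4\right)\right) 121 = \left(2^{2} + \frac{15}{2} \cdot 2 - 30 + 2 \left(-4\right)\right) 121 = \left(4 + 15 - 30 - 8\right) 121 = \left(-19\right) 121 = -2299$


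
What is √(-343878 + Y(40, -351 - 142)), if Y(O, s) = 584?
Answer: 7*I*√7006 ≈ 585.91*I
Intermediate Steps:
√(-343878 + Y(40, -351 - 142)) = √(-343878 + 584) = √(-343294) = 7*I*√7006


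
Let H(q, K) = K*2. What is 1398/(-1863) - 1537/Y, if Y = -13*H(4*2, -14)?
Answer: -1124101/226044 ≈ -4.9729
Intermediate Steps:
H(q, K) = 2*K
Y = 364 (Y = -26*(-14) = -13*(-28) = 364)
1398/(-1863) - 1537/Y = 1398/(-1863) - 1537/364 = 1398*(-1/1863) - 1537*1/364 = -466/621 - 1537/364 = -1124101/226044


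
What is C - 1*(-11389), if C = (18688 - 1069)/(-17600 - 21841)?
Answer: 149725310/13147 ≈ 11389.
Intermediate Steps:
C = -5873/13147 (C = 17619/(-39441) = 17619*(-1/39441) = -5873/13147 ≈ -0.44672)
C - 1*(-11389) = -5873/13147 - 1*(-11389) = -5873/13147 + 11389 = 149725310/13147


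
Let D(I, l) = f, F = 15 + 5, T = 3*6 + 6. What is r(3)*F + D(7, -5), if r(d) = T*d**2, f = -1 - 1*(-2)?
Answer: 4321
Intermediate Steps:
T = 24 (T = 18 + 6 = 24)
F = 20
f = 1 (f = -1 + 2 = 1)
D(I, l) = 1
r(d) = 24*d**2
r(3)*F + D(7, -5) = (24*3**2)*20 + 1 = (24*9)*20 + 1 = 216*20 + 1 = 4320 + 1 = 4321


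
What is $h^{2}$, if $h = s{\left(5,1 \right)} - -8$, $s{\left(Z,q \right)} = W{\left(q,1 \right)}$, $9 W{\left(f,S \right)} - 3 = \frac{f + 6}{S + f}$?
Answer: $\frac{24649}{324} \approx 76.077$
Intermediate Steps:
$W{\left(f,S \right)} = \frac{1}{3} + \frac{6 + f}{9 \left(S + f\right)}$ ($W{\left(f,S \right)} = \frac{1}{3} + \frac{\left(f + 6\right) \frac{1}{S + f}}{9} = \frac{1}{3} + \frac{\left(6 + f\right) \frac{1}{S + f}}{9} = \frac{1}{3} + \frac{\frac{1}{S + f} \left(6 + f\right)}{9} = \frac{1}{3} + \frac{6 + f}{9 \left(S + f\right)}$)
$s{\left(Z,q \right)} = \frac{9 + 4 q}{9 \left(1 + q\right)}$ ($s{\left(Z,q \right)} = \frac{6 + 3 \cdot 1 + 4 q}{9 \left(1 + q\right)} = \frac{6 + 3 + 4 q}{9 \left(1 + q\right)} = \frac{9 + 4 q}{9 \left(1 + q\right)}$)
$h = \frac{157}{18}$ ($h = \frac{9 + 4 \cdot 1}{9 \left(1 + 1\right)} - -8 = \frac{9 + 4}{9 \cdot 2} + 8 = \frac{1}{9} \cdot \frac{1}{2} \cdot 13 + 8 = \frac{13}{18} + 8 = \frac{157}{18} \approx 8.7222$)
$h^{2} = \left(\frac{157}{18}\right)^{2} = \frac{24649}{324}$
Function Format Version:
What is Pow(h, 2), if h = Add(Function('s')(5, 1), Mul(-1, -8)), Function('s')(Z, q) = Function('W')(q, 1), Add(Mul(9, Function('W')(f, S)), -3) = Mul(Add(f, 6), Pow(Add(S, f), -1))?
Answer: Rational(24649, 324) ≈ 76.077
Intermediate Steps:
Function('W')(f, S) = Add(Rational(1, 3), Mul(Rational(1, 9), Pow(Add(S, f), -1), Add(6, f))) (Function('W')(f, S) = Add(Rational(1, 3), Mul(Rational(1, 9), Mul(Add(f, 6), Pow(Add(S, f), -1)))) = Add(Rational(1, 3), Mul(Rational(1, 9), Mul(Add(6, f), Pow(Add(S, f), -1)))) = Add(Rational(1, 3), Mul(Rational(1, 9), Mul(Pow(Add(S, f), -1), Add(6, f)))) = Add(Rational(1, 3), Mul(Rational(1, 9), Pow(Add(S, f), -1), Add(6, f))))
Function('s')(Z, q) = Mul(Rational(1, 9), Pow(Add(1, q), -1), Add(9, Mul(4, q))) (Function('s')(Z, q) = Mul(Rational(1, 9), Pow(Add(1, q), -1), Add(6, Mul(3, 1), Mul(4, q))) = Mul(Rational(1, 9), Pow(Add(1, q), -1), Add(6, 3, Mul(4, q))) = Mul(Rational(1, 9), Pow(Add(1, q), -1), Add(9, Mul(4, q))))
h = Rational(157, 18) (h = Add(Mul(Rational(1, 9), Pow(Add(1, 1), -1), Add(9, Mul(4, 1))), Mul(-1, -8)) = Add(Mul(Rational(1, 9), Pow(2, -1), Add(9, 4)), 8) = Add(Mul(Rational(1, 9), Rational(1, 2), 13), 8) = Add(Rational(13, 18), 8) = Rational(157, 18) ≈ 8.7222)
Pow(h, 2) = Pow(Rational(157, 18), 2) = Rational(24649, 324)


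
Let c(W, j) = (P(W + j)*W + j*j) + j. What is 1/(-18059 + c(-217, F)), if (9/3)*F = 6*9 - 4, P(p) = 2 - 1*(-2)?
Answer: -9/167693 ≈ -5.3670e-5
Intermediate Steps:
P(p) = 4 (P(p) = 2 + 2 = 4)
F = 50/3 (F = (6*9 - 4)/3 = (54 - 4)/3 = (⅓)*50 = 50/3 ≈ 16.667)
c(W, j) = j + j² + 4*W (c(W, j) = (4*W + j*j) + j = (4*W + j²) + j = (j² + 4*W) + j = j + j² + 4*W)
1/(-18059 + c(-217, F)) = 1/(-18059 + (50/3 + (50/3)² + 4*(-217))) = 1/(-18059 + (50/3 + 2500/9 - 868)) = 1/(-18059 - 5162/9) = 1/(-167693/9) = -9/167693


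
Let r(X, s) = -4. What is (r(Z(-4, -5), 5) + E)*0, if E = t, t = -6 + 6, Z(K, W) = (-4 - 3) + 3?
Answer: 0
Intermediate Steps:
Z(K, W) = -4 (Z(K, W) = -7 + 3 = -4)
t = 0
E = 0
(r(Z(-4, -5), 5) + E)*0 = (-4 + 0)*0 = -4*0 = 0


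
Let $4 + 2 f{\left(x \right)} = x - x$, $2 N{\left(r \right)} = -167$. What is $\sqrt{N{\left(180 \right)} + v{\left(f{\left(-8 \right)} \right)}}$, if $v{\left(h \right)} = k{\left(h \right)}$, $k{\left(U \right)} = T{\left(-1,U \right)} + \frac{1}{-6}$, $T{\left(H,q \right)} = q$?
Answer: $\frac{i \sqrt{771}}{3} \approx 9.2556 i$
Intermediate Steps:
$N{\left(r \right)} = - \frac{167}{2}$ ($N{\left(r \right)} = \frac{1}{2} \left(-167\right) = - \frac{167}{2}$)
$f{\left(x \right)} = -2$ ($f{\left(x \right)} = -2 + \frac{x - x}{2} = -2 + \frac{1}{2} \cdot 0 = -2 + 0 = -2$)
$k{\left(U \right)} = - \frac{1}{6} + U$ ($k{\left(U \right)} = U + \frac{1}{-6} = U - \frac{1}{6} = - \frac{1}{6} + U$)
$v{\left(h \right)} = - \frac{1}{6} + h$
$\sqrt{N{\left(180 \right)} + v{\left(f{\left(-8 \right)} \right)}} = \sqrt{- \frac{167}{2} - \frac{13}{6}} = \sqrt{- \frac{257}{3}} = \frac{i \sqrt{771}}{3}$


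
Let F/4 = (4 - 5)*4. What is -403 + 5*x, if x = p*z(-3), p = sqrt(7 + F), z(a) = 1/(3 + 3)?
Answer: -403 + 5*I/2 ≈ -403.0 + 2.5*I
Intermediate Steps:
F = -16 (F = 4*((4 - 5)*4) = 4*(-1*4) = 4*(-4) = -16)
z(a) = 1/6
p = 3*I (p = sqrt(7 - 16) = sqrt(-9) = 3*I ≈ 3.0*I)
x = I/2 (x = (3*I)*(1/6) = I/2 ≈ 0.5*I)
-403 + 5*x = -403 + 5*(I/2) = -403 + 5*I/2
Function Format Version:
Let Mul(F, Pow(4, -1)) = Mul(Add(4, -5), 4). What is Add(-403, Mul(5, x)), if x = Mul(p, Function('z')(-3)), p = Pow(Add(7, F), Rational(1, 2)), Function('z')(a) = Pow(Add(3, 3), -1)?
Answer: Add(-403, Mul(Rational(5, 2), I)) ≈ Add(-403.00, Mul(2.5000, I))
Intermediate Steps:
F = -16 (F = Mul(4, Mul(Add(4, -5), 4)) = Mul(4, Mul(-1, 4)) = Mul(4, -4) = -16)
Function('z')(a) = Rational(1, 6) (Function('z')(a) = Pow(6, -1) = Rational(1, 6))
p = Mul(3, I) (p = Pow(Add(7, -16), Rational(1, 2)) = Pow(-9, Rational(1, 2)) = Mul(3, I) ≈ Mul(3.0000, I))
x = Mul(Rational(1, 2), I) (x = Mul(Mul(3, I), Rational(1, 6)) = Mul(Rational(1, 2), I) ≈ Mul(0.50000, I))
Add(-403, Mul(5, x)) = Add(-403, Mul(5, Mul(Rational(1, 2), I))) = Add(-403, Mul(Rational(5, 2), I))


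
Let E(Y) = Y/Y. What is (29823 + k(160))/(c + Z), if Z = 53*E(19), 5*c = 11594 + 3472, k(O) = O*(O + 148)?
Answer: 395515/15331 ≈ 25.798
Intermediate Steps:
k(O) = O*(148 + O)
c = 15066/5 (c = (11594 + 3472)/5 = (⅕)*15066 = 15066/5 ≈ 3013.2)
E(Y) = 1
Z = 53 (Z = 53*1 = 53)
(29823 + k(160))/(c + Z) = (29823 + 160*(148 + 160))/(15066/5 + 53) = (29823 + 160*308)/(15331/5) = (29823 + 49280)*(5/15331) = 79103*(5/15331) = 395515/15331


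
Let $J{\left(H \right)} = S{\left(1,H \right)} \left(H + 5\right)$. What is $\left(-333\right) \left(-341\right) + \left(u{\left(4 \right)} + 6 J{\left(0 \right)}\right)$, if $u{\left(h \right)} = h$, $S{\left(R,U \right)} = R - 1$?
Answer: $113557$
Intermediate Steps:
$S{\left(R,U \right)} = -1 + R$
$J{\left(H \right)} = 0$ ($J{\left(H \right)} = \left(-1 + 1\right) \left(H + 5\right) = 0 \left(5 + H\right) = 0$)
$\left(-333\right) \left(-341\right) + \left(u{\left(4 \right)} + 6 J{\left(0 \right)}\right) = \left(-333\right) \left(-341\right) + \left(4 + 6 \cdot 0\right) = 113553 + \left(4 + 0\right) = 113553 + 4 = 113557$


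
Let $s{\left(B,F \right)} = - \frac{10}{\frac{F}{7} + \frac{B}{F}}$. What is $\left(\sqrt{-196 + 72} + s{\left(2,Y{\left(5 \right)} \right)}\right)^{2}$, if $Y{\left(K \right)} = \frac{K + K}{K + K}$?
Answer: $- \frac{920}{9} - \frac{56 i \sqrt{31}}{3} \approx -102.22 - 103.93 i$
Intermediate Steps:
$Y{\left(K \right)} = 1$ ($Y{\left(K \right)} = \frac{2 K}{2 K} = 2 K \frac{1}{2 K} = 1$)
$s{\left(B,F \right)} = - \frac{10}{\frac{F}{7} + \frac{B}{F}}$ ($s{\left(B,F \right)} = - \frac{10}{F \frac{1}{7} + \frac{B}{F}} = - \frac{10}{\frac{F}{7} + \frac{B}{F}}$)
$\left(\sqrt{-196 + 72} + s{\left(2,Y{\left(5 \right)} \right)}\right)^{2} = \left(\sqrt{-196 + 72} - \frac{70}{1^{2} + 7 \cdot 2}\right)^{2} = \left(\sqrt{-124} - \frac{70}{1 + 14}\right)^{2} = \left(2 i \sqrt{31} - \frac{70}{15}\right)^{2} = \left(2 i \sqrt{31} - 70 \cdot \frac{1}{15}\right)^{2} = \left(2 i \sqrt{31} - \frac{14}{3}\right)^{2} = \left(- \frac{14}{3} + 2 i \sqrt{31}\right)^{2}$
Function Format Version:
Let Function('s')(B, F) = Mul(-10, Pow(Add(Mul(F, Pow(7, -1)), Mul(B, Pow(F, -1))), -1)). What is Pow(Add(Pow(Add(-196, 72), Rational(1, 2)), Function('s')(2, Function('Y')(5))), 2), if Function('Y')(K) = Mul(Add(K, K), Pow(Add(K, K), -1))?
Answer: Add(Rational(-920, 9), Mul(Rational(-56, 3), I, Pow(31, Rational(1, 2)))) ≈ Add(-102.22, Mul(-103.93, I))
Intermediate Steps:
Function('Y')(K) = 1 (Function('Y')(K) = Mul(Mul(2, K), Pow(Mul(2, K), -1)) = Mul(Mul(2, K), Mul(Rational(1, 2), Pow(K, -1))) = 1)
Function('s')(B, F) = Mul(-10, Pow(Add(Mul(Rational(1, 7), F), Mul(B, Pow(F, -1))), -1)) (Function('s')(B, F) = Mul(-10, Pow(Add(Mul(F, Rational(1, 7)), Mul(B, Pow(F, -1))), -1)) = Mul(-10, Pow(Add(Mul(Rational(1, 7), F), Mul(B, Pow(F, -1))), -1)))
Pow(Add(Pow(Add(-196, 72), Rational(1, 2)), Function('s')(2, Function('Y')(5))), 2) = Pow(Add(Pow(Add(-196, 72), Rational(1, 2)), Mul(-70, 1, Pow(Add(Pow(1, 2), Mul(7, 2)), -1))), 2) = Pow(Add(Pow(-124, Rational(1, 2)), Mul(-70, 1, Pow(Add(1, 14), -1))), 2) = Pow(Add(Mul(2, I, Pow(31, Rational(1, 2))), Mul(-70, 1, Pow(15, -1))), 2) = Pow(Add(Mul(2, I, Pow(31, Rational(1, 2))), Mul(-70, 1, Rational(1, 15))), 2) = Pow(Add(Mul(2, I, Pow(31, Rational(1, 2))), Rational(-14, 3)), 2) = Pow(Add(Rational(-14, 3), Mul(2, I, Pow(31, Rational(1, 2)))), 2)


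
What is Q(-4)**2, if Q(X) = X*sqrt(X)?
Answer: -64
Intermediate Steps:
Q(X) = X**(3/2)
Q(-4)**2 = ((-4)**(3/2))**2 = (-8*I)**2 = -64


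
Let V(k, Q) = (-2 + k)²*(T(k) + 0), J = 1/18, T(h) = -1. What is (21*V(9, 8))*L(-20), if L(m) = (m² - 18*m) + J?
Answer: -4692583/6 ≈ -7.8210e+5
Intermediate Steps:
J = 1/18 ≈ 0.055556
V(k, Q) = -(-2 + k)² (V(k, Q) = (-2 + k)²*(-1 + 0) = (-2 + k)²*(-1) = -(-2 + k)²)
L(m) = 1/18 + m² - 18*m (L(m) = (m² - 18*m) + 1/18 = 1/18 + m² - 18*m)
(21*V(9, 8))*L(-20) = (21*(-(-2 + 9)²))*(1/18 + (-20)² - 18*(-20)) = (21*(-1*7²))*(1/18 + 400 + 360) = (21*(-1*49))*(13681/18) = (21*(-49))*(13681/18) = -1029*13681/18 = -4692583/6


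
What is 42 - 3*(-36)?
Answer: 150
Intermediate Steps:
42 - 3*(-36) = 42 + 108 = 150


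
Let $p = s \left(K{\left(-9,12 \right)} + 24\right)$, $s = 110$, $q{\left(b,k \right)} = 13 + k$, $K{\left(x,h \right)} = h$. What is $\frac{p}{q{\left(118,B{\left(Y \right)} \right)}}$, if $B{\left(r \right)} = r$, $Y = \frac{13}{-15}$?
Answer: $\frac{29700}{91} \approx 326.37$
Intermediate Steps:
$Y = - \frac{13}{15}$ ($Y = 13 \left(- \frac{1}{15}\right) = - \frac{13}{15} \approx -0.86667$)
$p = 3960$ ($p = 110 \left(12 + 24\right) = 110 \cdot 36 = 3960$)
$\frac{p}{q{\left(118,B{\left(Y \right)} \right)}} = \frac{3960}{13 - \frac{13}{15}} = \frac{3960}{\frac{182}{15}} = 3960 \cdot \frac{15}{182} = \frac{29700}{91}$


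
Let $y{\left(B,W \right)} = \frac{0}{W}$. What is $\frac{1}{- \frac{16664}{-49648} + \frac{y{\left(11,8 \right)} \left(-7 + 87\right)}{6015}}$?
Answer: $\frac{6206}{2083} \approx 2.9794$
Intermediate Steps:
$y{\left(B,W \right)} = 0$
$\frac{1}{- \frac{16664}{-49648} + \frac{y{\left(11,8 \right)} \left(-7 + 87\right)}{6015}} = \frac{1}{- \frac{16664}{-49648} + \frac{0 \left(-7 + 87\right)}{6015}} = \frac{1}{\left(-16664\right) \left(- \frac{1}{49648}\right) + 0 \cdot 80 \cdot \frac{1}{6015}} = \frac{1}{\frac{2083}{6206} + 0 \cdot \frac{1}{6015}} = \frac{1}{\frac{2083}{6206} + 0} = \frac{1}{\frac{2083}{6206}} = \frac{6206}{2083}$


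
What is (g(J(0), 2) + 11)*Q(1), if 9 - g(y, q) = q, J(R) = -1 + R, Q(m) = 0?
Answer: 0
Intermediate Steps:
g(y, q) = 9 - q
(g(J(0), 2) + 11)*Q(1) = ((9 - 1*2) + 11)*0 = ((9 - 2) + 11)*0 = (7 + 11)*0 = 18*0 = 0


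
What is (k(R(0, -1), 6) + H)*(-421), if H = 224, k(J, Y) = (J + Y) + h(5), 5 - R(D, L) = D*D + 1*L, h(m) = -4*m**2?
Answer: -57256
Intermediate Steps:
R(D, L) = 5 - L - D**2 (R(D, L) = 5 - (D*D + 1*L) = 5 - (D**2 + L) = 5 - (L + D**2) = 5 + (-L - D**2) = 5 - L - D**2)
k(J, Y) = -100 + J + Y (k(J, Y) = (J + Y) - 4*5**2 = (J + Y) - 4*25 = (J + Y) - 100 = -100 + J + Y)
(k(R(0, -1), 6) + H)*(-421) = ((-100 + (5 - 1*(-1) - 1*0**2) + 6) + 224)*(-421) = ((-100 + (5 + 1 - 1*0) + 6) + 224)*(-421) = ((-100 + (5 + 1 + 0) + 6) + 224)*(-421) = ((-100 + 6 + 6) + 224)*(-421) = (-88 + 224)*(-421) = 136*(-421) = -57256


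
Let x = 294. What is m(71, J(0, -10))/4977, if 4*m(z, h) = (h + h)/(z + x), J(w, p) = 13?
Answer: 13/3633210 ≈ 3.5781e-6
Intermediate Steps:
m(z, h) = h/(2*(294 + z)) (m(z, h) = ((h + h)/(z + 294))/4 = ((2*h)/(294 + z))/4 = (2*h/(294 + z))/4 = h/(2*(294 + z)))
m(71, J(0, -10))/4977 = ((½)*13/(294 + 71))/4977 = ((½)*13/365)*(1/4977) = ((½)*13*(1/365))*(1/4977) = (13/730)*(1/4977) = 13/3633210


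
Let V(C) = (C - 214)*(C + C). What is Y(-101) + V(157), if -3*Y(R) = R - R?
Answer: -17898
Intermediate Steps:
Y(R) = 0 (Y(R) = -(R - R)/3 = -⅓*0 = 0)
V(C) = 2*C*(-214 + C) (V(C) = (-214 + C)*(2*C) = 2*C*(-214 + C))
Y(-101) + V(157) = 0 + 2*157*(-214 + 157) = 0 + 2*157*(-57) = 0 - 17898 = -17898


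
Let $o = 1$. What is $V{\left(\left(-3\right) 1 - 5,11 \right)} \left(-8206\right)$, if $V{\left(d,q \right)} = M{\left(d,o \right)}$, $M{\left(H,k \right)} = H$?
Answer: $65648$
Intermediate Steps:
$V{\left(d,q \right)} = d$
$V{\left(\left(-3\right) 1 - 5,11 \right)} \left(-8206\right) = \left(\left(-3\right) 1 - 5\right) \left(-8206\right) = \left(-3 - 5\right) \left(-8206\right) = \left(-8\right) \left(-8206\right) = 65648$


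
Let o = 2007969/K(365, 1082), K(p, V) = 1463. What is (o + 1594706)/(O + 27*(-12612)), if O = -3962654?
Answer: -2335062847/6295549414 ≈ -0.37091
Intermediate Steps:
o = 2007969/1463 ≈ 1372.5
(o + 1594706)/(O + 27*(-12612)) = (2007969/1463 + 1594706)/(-3962654 + 27*(-12612)) = 2335062847/(1463*(-3962654 - 340524)) = (2335062847/1463)/(-4303178) = (2335062847/1463)*(-1/4303178) = -2335062847/6295549414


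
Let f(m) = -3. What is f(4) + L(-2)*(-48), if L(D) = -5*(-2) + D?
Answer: -387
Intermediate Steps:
L(D) = 10 + D
f(4) + L(-2)*(-48) = -3 + (10 - 2)*(-48) = -3 + 8*(-48) = -3 - 384 = -387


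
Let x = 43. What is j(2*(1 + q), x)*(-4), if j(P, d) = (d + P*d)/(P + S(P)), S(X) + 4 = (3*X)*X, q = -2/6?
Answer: -301/2 ≈ -150.50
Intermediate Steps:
q = -⅓ (q = -2*⅙ = -⅓ ≈ -0.33333)
S(X) = -4 + 3*X² (S(X) = -4 + (3*X)*X = -4 + 3*X²)
j(P, d) = (d + P*d)/(-4 + P + 3*P²) (j(P, d) = (d + P*d)/(P + (-4 + 3*P²)) = (d + P*d)/(-4 + P + 3*P²))
j(2*(1 + q), x)*(-4) = (43*(1 + 2*(1 - ⅓))/(-4 + 2*(1 - ⅓) + 3*(2*(1 - ⅓))²))*(-4) = (43*(1 + 2*(⅔))/(-4 + 2*(⅔) + 3*(2*(⅔))²))*(-4) = (43*(1 + 4/3)/(-4 + 4/3 + 3*(4/3)²))*(-4) = (43*(7/3)/(-4 + 4/3 + 3*(16/9)))*(-4) = (43*(7/3)/(-4 + 4/3 + 16/3))*(-4) = (43*(7/3)/(8/3))*(-4) = (43*(3/8)*(7/3))*(-4) = (301/8)*(-4) = -301/2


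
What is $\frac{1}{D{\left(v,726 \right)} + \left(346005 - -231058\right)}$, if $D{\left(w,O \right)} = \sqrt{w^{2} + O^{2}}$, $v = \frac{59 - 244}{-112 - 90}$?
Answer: $\frac{23546478652}{13587780103515747} - \frac{202 \sqrt{21506843329}}{13587780103515747} \approx 1.7307 \cdot 10^{-6}$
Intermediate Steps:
$v = \frac{185}{202}$ ($v = - \frac{185}{-202} = \left(-185\right) \left(- \frac{1}{202}\right) = \frac{185}{202} \approx 0.91584$)
$D{\left(w,O \right)} = \sqrt{O^{2} + w^{2}}$
$\frac{1}{D{\left(v,726 \right)} + \left(346005 - -231058\right)} = \frac{1}{\sqrt{726^{2} + \left(\frac{185}{202}\right)^{2}} + \left(346005 - -231058\right)} = \frac{1}{\sqrt{527076 + \frac{34225}{40804}} + \left(346005 + 231058\right)} = \frac{1}{\sqrt{\frac{21506843329}{40804}} + 577063} = \frac{1}{\frac{\sqrt{21506843329}}{202} + 577063} = \frac{1}{577063 + \frac{\sqrt{21506843329}}{202}}$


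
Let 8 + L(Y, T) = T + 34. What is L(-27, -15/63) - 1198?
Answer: -24617/21 ≈ -1172.2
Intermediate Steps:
L(Y, T) = 26 + T (L(Y, T) = -8 + (T + 34) = -8 + (34 + T) = 26 + T)
L(-27, -15/63) - 1198 = (26 - 15/63) - 1198 = (26 - 15*1/63) - 1198 = (26 - 5/21) - 1198 = 541/21 - 1198 = -24617/21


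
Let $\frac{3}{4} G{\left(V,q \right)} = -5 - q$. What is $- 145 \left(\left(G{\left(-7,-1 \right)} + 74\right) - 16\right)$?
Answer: $- \frac{22910}{3} \approx -7636.7$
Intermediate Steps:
$G{\left(V,q \right)} = - \frac{20}{3} - \frac{4 q}{3}$ ($G{\left(V,q \right)} = \frac{4 \left(-5 - q\right)}{3} = - \frac{20}{3} - \frac{4 q}{3}$)
$- 145 \left(\left(G{\left(-7,-1 \right)} + 74\right) - 16\right) = - 145 \left(\left(\left(- \frac{20}{3} - - \frac{4}{3}\right) + 74\right) - 16\right) = - 145 \left(\left(\left(- \frac{20}{3} + \frac{4}{3}\right) + 74\right) - 16\right) = - 145 \left(\left(- \frac{16}{3} + 74\right) - 16\right) = - 145 \left(\frac{206}{3} - 16\right) = \left(-145\right) \frac{158}{3} = - \frac{22910}{3}$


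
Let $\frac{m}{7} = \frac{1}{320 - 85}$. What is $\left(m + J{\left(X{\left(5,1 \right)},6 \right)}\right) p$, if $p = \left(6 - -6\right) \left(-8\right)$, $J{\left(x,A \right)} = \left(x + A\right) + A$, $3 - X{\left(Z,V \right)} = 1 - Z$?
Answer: $- \frac{429312}{235} \approx -1826.9$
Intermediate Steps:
$X{\left(Z,V \right)} = 2 + Z$ ($X{\left(Z,V \right)} = 3 - \left(1 - Z\right) = 3 + \left(-1 + Z\right) = 2 + Z$)
$m = \frac{7}{235}$ ($m = \frac{7}{320 - 85} = \frac{7}{235} \approx 0.029787$)
$J{\left(x,A \right)} = x + 2 A$ ($J{\left(x,A \right)} = \left(A + x\right) + A = x + 2 A$)
$p = -96$ ($p = \left(6 + 6\right) \left(-8\right) = 12 \left(-8\right) = -96$)
$\left(m + J{\left(X{\left(5,1 \right)},6 \right)}\right) p = \left(\frac{7}{235} + \left(\left(2 + 5\right) + 2 \cdot 6\right)\right) \left(-96\right) = \left(\frac{7}{235} + \left(7 + 12\right)\right) \left(-96\right) = \left(\frac{7}{235} + 19\right) \left(-96\right) = \frac{4472}{235} \left(-96\right) = - \frac{429312}{235}$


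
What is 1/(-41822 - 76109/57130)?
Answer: -57130/2389366969 ≈ -2.3910e-5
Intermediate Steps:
1/(-41822 - 76109/57130) = 1/(-2389366969/57130) = -57130/2389366969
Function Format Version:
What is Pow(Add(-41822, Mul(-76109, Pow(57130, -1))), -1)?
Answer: Rational(-57130, 2389366969) ≈ -2.3910e-5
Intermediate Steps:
Pow(Add(-41822, Mul(-76109, Pow(57130, -1))), -1) = Pow(Add(-41822, Mul(-76109, Rational(1, 57130))), -1) = Pow(Add(-41822, Rational(-76109, 57130)), -1) = Pow(Rational(-2389366969, 57130), -1) = Rational(-57130, 2389366969)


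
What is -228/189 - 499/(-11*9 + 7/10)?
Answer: 239662/61929 ≈ 3.8699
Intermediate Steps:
-228/189 - 499/(-11*9 + 7/10) = -228*1/189 - 499/(-99 + 7*(⅒)) = -76/63 - 499/(-99 + 7/10) = -76/63 - 499/(-983/10) = -76/63 - 499*(-10/983) = -76/63 + 4990/983 = 239662/61929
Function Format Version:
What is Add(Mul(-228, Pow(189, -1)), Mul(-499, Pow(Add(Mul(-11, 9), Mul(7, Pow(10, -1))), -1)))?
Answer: Rational(239662, 61929) ≈ 3.8699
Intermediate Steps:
Add(Mul(-228, Pow(189, -1)), Mul(-499, Pow(Add(Mul(-11, 9), Mul(7, Pow(10, -1))), -1))) = Add(Mul(-228, Rational(1, 189)), Mul(-499, Pow(Add(-99, Mul(7, Rational(1, 10))), -1))) = Add(Rational(-76, 63), Mul(-499, Pow(Add(-99, Rational(7, 10)), -1))) = Add(Rational(-76, 63), Mul(-499, Pow(Rational(-983, 10), -1))) = Add(Rational(-76, 63), Mul(-499, Rational(-10, 983))) = Add(Rational(-76, 63), Rational(4990, 983)) = Rational(239662, 61929)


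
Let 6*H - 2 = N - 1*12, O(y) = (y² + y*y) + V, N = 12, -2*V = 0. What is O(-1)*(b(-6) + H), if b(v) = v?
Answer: -34/3 ≈ -11.333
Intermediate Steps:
V = 0 (V = -½*0 = 0)
O(y) = 2*y² (O(y) = (y² + y*y) + 0 = (y² + y²) + 0 = 2*y² + 0 = 2*y²)
H = ⅓ (H = ⅓ + (12 - 1*12)/6 = ⅓ + (12 - 12)/6 = ⅓ + (⅙)*0 = ⅓ + 0 = ⅓ ≈ 0.33333)
O(-1)*(b(-6) + H) = (2*(-1)²)*(-6 + ⅓) = (2*1)*(-17/3) = 2*(-17/3) = -34/3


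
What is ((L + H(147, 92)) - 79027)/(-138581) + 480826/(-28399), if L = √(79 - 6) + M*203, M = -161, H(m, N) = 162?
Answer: -63465496254/3935561819 - √73/138581 ≈ -16.126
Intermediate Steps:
L = -32683 + √73 (L = √(79 - 6) - 161*203 = √73 - 32683 = -32683 + √73 ≈ -32674.)
((L + H(147, 92)) - 79027)/(-138581) + 480826/(-28399) = (((-32683 + √73) + 162) - 79027)/(-138581) + 480826/(-28399) = ((-32521 + √73) - 79027)*(-1/138581) + 480826*(-1/28399) = (-111548 + √73)*(-1/138581) - 480826/28399 = (111548/138581 - √73/138581) - 480826/28399 = -63465496254/3935561819 - √73/138581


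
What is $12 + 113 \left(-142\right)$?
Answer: $-16034$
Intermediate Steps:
$12 + 113 \left(-142\right) = 12 - 16046 = -16034$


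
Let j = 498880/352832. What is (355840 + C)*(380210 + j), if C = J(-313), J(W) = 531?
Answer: 746991222049775/5513 ≈ 1.3550e+11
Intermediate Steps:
j = 7795/5513 (j = 498880*(1/352832) = 7795/5513 ≈ 1.4139)
C = 531
(355840 + C)*(380210 + j) = (355840 + 531)*(380210 + 7795/5513) = 356371*(2096105525/5513) = 746991222049775/5513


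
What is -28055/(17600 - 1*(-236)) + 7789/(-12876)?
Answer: -31260049/14353521 ≈ -2.1779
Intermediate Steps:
-28055/(17600 - 1*(-236)) + 7789/(-12876) = -28055/(17600 + 236) + 7789*(-1/12876) = -28055/17836 - 7789/12876 = -31260049/14353521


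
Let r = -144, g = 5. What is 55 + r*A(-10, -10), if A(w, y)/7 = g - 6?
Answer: 1063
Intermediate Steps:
A(w, y) = -7 (A(w, y) = 7*(5 - 6) = 7*(-1) = -7)
55 + r*A(-10, -10) = 55 - 144*(-7) = 55 + 1008 = 1063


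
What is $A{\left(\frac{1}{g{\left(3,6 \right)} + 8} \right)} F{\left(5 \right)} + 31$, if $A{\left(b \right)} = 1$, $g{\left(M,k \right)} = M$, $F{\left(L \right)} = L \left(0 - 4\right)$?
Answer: $11$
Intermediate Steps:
$F{\left(L \right)} = - 4 L$ ($F{\left(L \right)} = L \left(-4\right) = - 4 L$)
$A{\left(\frac{1}{g{\left(3,6 \right)} + 8} \right)} F{\left(5 \right)} + 31 = 1 \left(\left(-4\right) 5\right) + 31 = 1 \left(-20\right) + 31 = -20 + 31 = 11$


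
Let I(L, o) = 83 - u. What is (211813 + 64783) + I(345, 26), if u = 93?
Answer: 276586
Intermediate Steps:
I(L, o) = -10 (I(L, o) = 83 - 1*93 = 83 - 93 = -10)
(211813 + 64783) + I(345, 26) = (211813 + 64783) - 10 = 276596 - 10 = 276586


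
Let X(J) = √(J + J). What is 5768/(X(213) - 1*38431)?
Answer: -221670008/1476941335 - 5768*√426/1476941335 ≈ -0.15017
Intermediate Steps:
X(J) = √2*√J (X(J) = √(2*J) = √2*√J)
5768/(X(213) - 1*38431) = 5768/(√2*√213 - 1*38431) = 5768/(√426 - 38431) = 5768/(-38431 + √426)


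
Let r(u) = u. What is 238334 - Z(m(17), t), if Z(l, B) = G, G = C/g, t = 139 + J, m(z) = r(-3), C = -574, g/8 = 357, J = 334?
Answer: 48620177/204 ≈ 2.3833e+5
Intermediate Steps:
g = 2856 (g = 8*357 = 2856)
m(z) = -3
t = 473 (t = 139 + 334 = 473)
G = -41/204 (G = -574/2856 = -574*1/2856 = -41/204 ≈ -0.20098)
Z(l, B) = -41/204
238334 - Z(m(17), t) = 238334 - 1*(-41/204) = 238334 + 41/204 = 48620177/204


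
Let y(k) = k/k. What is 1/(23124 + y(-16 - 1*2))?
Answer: 1/23125 ≈ 4.3243e-5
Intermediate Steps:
y(k) = 1
1/(23124 + y(-16 - 1*2)) = 1/(23124 + 1) = 1/23125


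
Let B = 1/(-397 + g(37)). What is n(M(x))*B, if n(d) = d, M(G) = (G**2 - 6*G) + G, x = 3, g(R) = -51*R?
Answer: 3/1142 ≈ 0.0026270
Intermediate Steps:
M(G) = G**2 - 5*G
B = -1/2284 (B = 1/(-397 - 51*37) = 1/(-397 - 1887) = 1/(-2284) = -1/2284 ≈ -0.00043783)
n(M(x))*B = (3*(-5 + 3))*(-1/2284) = (3*(-2))*(-1/2284) = -6*(-1/2284) = 3/1142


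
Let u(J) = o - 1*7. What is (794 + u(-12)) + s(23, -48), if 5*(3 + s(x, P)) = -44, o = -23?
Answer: 3761/5 ≈ 752.20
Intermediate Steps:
s(x, P) = -59/5 (s(x, P) = -3 + (⅕)*(-44) = -3 - 44/5 = -59/5)
u(J) = -30 (u(J) = -23 - 1*7 = -23 - 7 = -30)
(794 + u(-12)) + s(23, -48) = (794 - 30) - 59/5 = 764 - 59/5 = 3761/5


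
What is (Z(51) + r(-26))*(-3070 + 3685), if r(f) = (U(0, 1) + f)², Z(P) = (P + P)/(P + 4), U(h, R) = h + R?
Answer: 4240671/11 ≈ 3.8552e+5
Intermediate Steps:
U(h, R) = R + h
Z(P) = 2*P/(4 + P) (Z(P) = (2*P)/(4 + P) = 2*P/(4 + P))
r(f) = (1 + f)² (r(f) = ((1 + 0) + f)² = (1 + f)²)
(Z(51) + r(-26))*(-3070 + 3685) = (2*51/(4 + 51) + (1 - 26)²)*(-3070 + 3685) = (2*51/55 + (-25)²)*615 = (2*51*(1/55) + 625)*615 = (102/55 + 625)*615 = (34477/55)*615 = 4240671/11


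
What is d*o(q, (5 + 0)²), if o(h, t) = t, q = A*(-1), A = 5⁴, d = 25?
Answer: 625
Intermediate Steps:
A = 625
q = -625 (q = 625*(-1) = -625)
d*o(q, (5 + 0)²) = 25*(5 + 0)² = 25*5² = 25*25 = 625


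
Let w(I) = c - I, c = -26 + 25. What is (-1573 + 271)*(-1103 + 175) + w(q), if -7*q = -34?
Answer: 8457751/7 ≈ 1.2083e+6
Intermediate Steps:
c = -1
q = 34/7 (q = -⅐*(-34) = 34/7 ≈ 4.8571)
w(I) = -1 - I
(-1573 + 271)*(-1103 + 175) + w(q) = (-1573 + 271)*(-1103 + 175) + (-1 - 1*34/7) = -1302*(-928) + (-1 - 34/7) = 1208256 - 41/7 = 8457751/7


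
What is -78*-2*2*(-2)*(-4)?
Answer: 2496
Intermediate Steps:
-78*-2*2*(-2)*(-4) = -78*(-4*(-2))*(-4) = -624*(-4) = -78*(-32) = 2496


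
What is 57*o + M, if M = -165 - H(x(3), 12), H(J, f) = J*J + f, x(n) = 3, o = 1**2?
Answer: -129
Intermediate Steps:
o = 1
H(J, f) = f + J**2 (H(J, f) = J**2 + f = f + J**2)
M = -186 (M = -165 - (12 + 3**2) = -165 - (12 + 9) = -165 - 1*21 = -165 - 21 = -186)
57*o + M = 57*1 - 186 = 57 - 186 = -129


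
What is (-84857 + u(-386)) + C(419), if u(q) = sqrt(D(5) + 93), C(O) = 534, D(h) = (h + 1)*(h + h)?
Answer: -84323 + 3*sqrt(17) ≈ -84311.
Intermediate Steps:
D(h) = 2*h*(1 + h) (D(h) = (1 + h)*(2*h) = 2*h*(1 + h))
u(q) = 3*sqrt(17) (u(q) = sqrt(2*5*(1 + 5) + 93) = sqrt(2*5*6 + 93) = sqrt(60 + 93) = sqrt(153) = 3*sqrt(17))
(-84857 + u(-386)) + C(419) = (-84857 + 3*sqrt(17)) + 534 = -84323 + 3*sqrt(17)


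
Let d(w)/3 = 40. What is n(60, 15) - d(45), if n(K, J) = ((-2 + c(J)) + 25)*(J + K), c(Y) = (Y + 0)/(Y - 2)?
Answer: 21990/13 ≈ 1691.5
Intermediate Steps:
c(Y) = Y/(-2 + Y)
d(w) = 120 (d(w) = 3*40 = 120)
n(K, J) = (23 + J/(-2 + J))*(J + K) (n(K, J) = ((-2 + J/(-2 + J)) + 25)*(J + K) = (23 + J/(-2 + J))*(J + K))
n(60, 15) - d(45) = (15² + 15*60 + 23*(-2 + 15)*(15 + 60))/(-2 + 15) - 1*120 = (225 + 900 + 23*13*75)/13 - 120 = (225 + 900 + 22425)/13 - 120 = (1/13)*23550 - 120 = 23550/13 - 120 = 21990/13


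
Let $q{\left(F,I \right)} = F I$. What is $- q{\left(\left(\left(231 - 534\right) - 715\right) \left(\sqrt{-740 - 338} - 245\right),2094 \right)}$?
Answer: $-522264540 + 14921844 i \sqrt{22} \approx -5.2226 \cdot 10^{8} + 6.999 \cdot 10^{7} i$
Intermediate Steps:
$- q{\left(\left(\left(231 - 534\right) - 715\right) \left(\sqrt{-740 - 338} - 245\right),2094 \right)} = - \left(\left(231 - 534\right) - 715\right) \left(\sqrt{-740 - 338} - 245\right) 2094 = - \left(-303 - 715\right) \left(\sqrt{-1078} - 245\right) 2094 = - - 1018 \left(7 i \sqrt{22} - 245\right) 2094 = - - 1018 \left(-245 + 7 i \sqrt{22}\right) 2094 = - \left(249410 - 7126 i \sqrt{22}\right) 2094 = - (522264540 - 14921844 i \sqrt{22}) = -522264540 + 14921844 i \sqrt{22}$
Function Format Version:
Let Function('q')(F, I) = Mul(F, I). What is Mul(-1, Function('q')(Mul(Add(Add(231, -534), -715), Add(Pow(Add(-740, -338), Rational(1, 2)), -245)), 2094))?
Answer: Add(-522264540, Mul(14921844, I, Pow(22, Rational(1, 2)))) ≈ Add(-5.2226e+8, Mul(6.9990e+7, I))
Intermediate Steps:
Mul(-1, Function('q')(Mul(Add(Add(231, -534), -715), Add(Pow(Add(-740, -338), Rational(1, 2)), -245)), 2094)) = Mul(-1, Mul(Mul(Add(Add(231, -534), -715), Add(Pow(Add(-740, -338), Rational(1, 2)), -245)), 2094)) = Mul(-1, Mul(Mul(Add(-303, -715), Add(Pow(-1078, Rational(1, 2)), -245)), 2094)) = Mul(-1, Mul(Mul(-1018, Add(Mul(7, I, Pow(22, Rational(1, 2))), -245)), 2094)) = Mul(-1, Mul(Mul(-1018, Add(-245, Mul(7, I, Pow(22, Rational(1, 2))))), 2094)) = Mul(-1, Mul(Add(249410, Mul(-7126, I, Pow(22, Rational(1, 2)))), 2094)) = Mul(-1, Add(522264540, Mul(-14921844, I, Pow(22, Rational(1, 2))))) = Add(-522264540, Mul(14921844, I, Pow(22, Rational(1, 2))))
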